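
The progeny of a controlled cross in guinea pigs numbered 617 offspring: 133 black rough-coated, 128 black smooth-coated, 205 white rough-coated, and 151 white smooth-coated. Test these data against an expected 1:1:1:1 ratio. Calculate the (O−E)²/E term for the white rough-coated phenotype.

16.697

Under the 1:1:1:1 hypothesis (Σ ratio = 4, N = 617):
  black rough-coated: 617 × 1/4 = 154.25
  black smooth-coated: 617 × 1/4 = 154.25
  white rough-coated: 617 × 1/4 = 154.25
  white smooth-coated: 617 × 1/4 = 154.25
Contribution of white rough-coated: (205 − 154.25)² / 154.25 = 16.6973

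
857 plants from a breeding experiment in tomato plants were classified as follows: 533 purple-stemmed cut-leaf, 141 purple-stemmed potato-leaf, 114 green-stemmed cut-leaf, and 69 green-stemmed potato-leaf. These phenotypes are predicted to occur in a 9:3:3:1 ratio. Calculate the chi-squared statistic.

25.809

Total ratio parts = 16. Expected numbers out of 857:
  purple-stemmed cut-leaf: 857 × 9/16 = 482.0625
  purple-stemmed potato-leaf: 857 × 3/16 = 160.6875
  green-stemmed cut-leaf: 857 × 3/16 = 160.6875
  green-stemmed potato-leaf: 857 × 1/16 = 53.5625
χ² = Σ (O − E)² / E
  purple-stemmed cut-leaf: (533 − 482.0625)² / 482.0625 = 5.3823
  purple-stemmed potato-leaf: (141 − 160.6875)² / 160.6875 = 2.4121
  green-stemmed cut-leaf: (114 − 160.6875)² / 160.6875 = 13.5650
  green-stemmed potato-leaf: (69 − 53.5625)² / 53.5625 = 4.4493
χ² = 5.3823 + 2.4121 + 13.5650 + 4.4493 = 25.8087 ≈ 25.809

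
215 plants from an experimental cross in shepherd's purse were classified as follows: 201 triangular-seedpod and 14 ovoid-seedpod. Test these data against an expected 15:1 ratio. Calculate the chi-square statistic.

0.025

Total ratio parts = 16. Expected numbers out of 215:
  triangular-seedpod: 215 × 15/16 = 201.5625
  ovoid-seedpod: 215 × 1/16 = 13.4375
χ² = Σ (O − E)² / E
  triangular-seedpod: (201 − 201.5625)² / 201.5625 = 0.0016
  ovoid-seedpod: (14 − 13.4375)² / 13.4375 = 0.0235
χ² = 0.0016 + 0.0235 = 0.0251 ≈ 0.025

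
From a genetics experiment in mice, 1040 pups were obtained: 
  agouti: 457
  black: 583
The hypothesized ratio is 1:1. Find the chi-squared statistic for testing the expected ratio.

The 1:1 ratio has 2 parts, so with N = 1040 the expected counts are:
  agouti: 1040 × 1/2 = 520
  black: 1040 × 1/2 = 520
χ² = Σ (O − E)² / E
  agouti: (457 − 520)² / 520 = 7.6327
  black: (583 − 520)² / 520 = 7.6327
χ² = 7.6327 + 7.6327 = 15.2654 ≈ 15.265

15.265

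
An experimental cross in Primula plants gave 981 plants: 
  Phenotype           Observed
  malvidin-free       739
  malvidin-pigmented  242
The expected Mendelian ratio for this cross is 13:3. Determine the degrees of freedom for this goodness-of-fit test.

1

A goodness-of-fit test with 2 phenotype classes has df = 2 − 1 = 1.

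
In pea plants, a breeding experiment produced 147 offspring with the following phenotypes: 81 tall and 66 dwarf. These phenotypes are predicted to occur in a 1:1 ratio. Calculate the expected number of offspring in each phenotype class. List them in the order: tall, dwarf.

Total ratio parts = 2. Expected numbers out of 147:
  tall: 147 × 1/2 = 73.5
  dwarf: 147 × 1/2 = 73.5

73.5, 73.5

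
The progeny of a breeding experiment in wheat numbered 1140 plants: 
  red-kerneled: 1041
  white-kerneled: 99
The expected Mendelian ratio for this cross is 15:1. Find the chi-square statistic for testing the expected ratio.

11.528

The 15:1 ratio has 16 parts, so with N = 1140 the expected counts are:
  red-kerneled: 1140 × 15/16 = 1068.75
  white-kerneled: 1140 × 1/16 = 71.25
χ² = Σ (O − E)² / E
  red-kerneled: (1041 − 1068.75)² / 1068.75 = 0.7205
  white-kerneled: (99 − 71.25)² / 71.25 = 10.8079
χ² = 0.7205 + 10.8079 = 11.5284 ≈ 11.528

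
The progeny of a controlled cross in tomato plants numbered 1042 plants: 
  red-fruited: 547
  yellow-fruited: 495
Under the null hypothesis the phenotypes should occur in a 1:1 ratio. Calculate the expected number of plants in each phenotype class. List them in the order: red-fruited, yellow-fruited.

521, 521

Expected counts for N = 1042 under a 1:1 ratio (total parts = 2):
  red-fruited: 1042 × 1/2 = 521
  yellow-fruited: 1042 × 1/2 = 521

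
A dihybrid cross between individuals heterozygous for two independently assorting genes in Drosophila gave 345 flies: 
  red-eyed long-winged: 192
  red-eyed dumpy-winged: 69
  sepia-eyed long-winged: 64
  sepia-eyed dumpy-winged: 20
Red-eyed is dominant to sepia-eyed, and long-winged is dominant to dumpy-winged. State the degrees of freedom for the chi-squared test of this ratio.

3

A dihybrid F₂ with independent assortment and complete dominance at both loci gives a 9:3:3:1 phenotypic ratio.
A goodness-of-fit test with 4 phenotype classes has df = 4 − 1 = 3.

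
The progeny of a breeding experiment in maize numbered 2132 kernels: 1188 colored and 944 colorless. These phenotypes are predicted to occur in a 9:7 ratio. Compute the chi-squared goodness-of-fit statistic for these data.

0.241

Total ratio parts = 16. Expected numbers out of 2132:
  colored: 2132 × 9/16 = 1199.25
  colorless: 2132 × 7/16 = 932.75
χ² = Σ (O − E)² / E
  colored: (1188 − 1199.25)² / 1199.25 = 0.1055
  colorless: (944 − 932.75)² / 932.75 = 0.1357
χ² = 0.1055 + 0.1357 = 0.2412 ≈ 0.241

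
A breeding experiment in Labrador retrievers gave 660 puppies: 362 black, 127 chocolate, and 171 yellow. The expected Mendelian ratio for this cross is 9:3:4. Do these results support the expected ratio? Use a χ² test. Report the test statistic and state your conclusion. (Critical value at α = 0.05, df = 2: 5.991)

Under the 9:3:4 hypothesis (Σ ratio = 16, N = 660):
  black: 660 × 9/16 = 371.25
  chocolate: 660 × 3/16 = 123.75
  yellow: 660 × 4/16 = 165
χ² = Σ (O − E)² / E
  black: (362 − 371.25)² / 371.25 = 0.2305
  chocolate: (127 − 123.75)² / 123.75 = 0.0854
  yellow: (171 − 165)² / 165 = 0.2182
χ² = 0.2305 + 0.0854 + 0.2182 = 0.5341 ≈ 0.534
Degrees of freedom = 3 − 1 = 2; critical value at α = 0.05 is 5.991.
Since 0.534 < 5.991, we fail to reject the null hypothesis — the data are consistent with the 9:3:4 ratio.

0.534; consistent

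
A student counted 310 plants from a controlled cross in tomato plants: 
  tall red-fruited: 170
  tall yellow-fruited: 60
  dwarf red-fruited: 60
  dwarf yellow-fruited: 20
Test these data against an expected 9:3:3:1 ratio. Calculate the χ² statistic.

Expected counts for N = 310 under a 9:3:3:1 ratio (total parts = 16):
  tall red-fruited: 310 × 9/16 = 174.375
  tall yellow-fruited: 310 × 3/16 = 58.125
  dwarf red-fruited: 310 × 3/16 = 58.125
  dwarf yellow-fruited: 310 × 1/16 = 19.375
χ² = Σ (O − E)² / E
  tall red-fruited: (170 − 174.375)² / 174.375 = 0.1098
  tall yellow-fruited: (60 − 58.125)² / 58.125 = 0.0605
  dwarf red-fruited: (60 − 58.125)² / 58.125 = 0.0605
  dwarf yellow-fruited: (20 − 19.375)² / 19.375 = 0.0202
χ² = 0.1098 + 0.0605 + 0.0605 + 0.0202 = 0.251

0.251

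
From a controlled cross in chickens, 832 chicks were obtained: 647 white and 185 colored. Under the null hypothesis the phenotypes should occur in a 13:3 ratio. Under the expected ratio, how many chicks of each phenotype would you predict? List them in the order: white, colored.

Total ratio parts = 16. Expected numbers out of 832:
  white: 832 × 13/16 = 676
  colored: 832 × 3/16 = 156

676, 156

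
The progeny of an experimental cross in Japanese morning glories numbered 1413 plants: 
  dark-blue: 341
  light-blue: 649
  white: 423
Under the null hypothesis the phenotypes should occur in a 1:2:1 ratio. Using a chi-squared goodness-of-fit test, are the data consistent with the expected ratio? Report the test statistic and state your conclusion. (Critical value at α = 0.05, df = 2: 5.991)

The 1:2:1 ratio has 4 parts, so with N = 1413 the expected counts are:
  dark-blue: 1413 × 1/4 = 353.25
  light-blue: 1413 × 2/4 = 706.5
  white: 1413 × 1/4 = 353.25
χ² = Σ (O − E)² / E
  dark-blue: (341 − 353.25)² / 353.25 = 0.4248
  light-blue: (649 − 706.5)² / 706.5 = 4.6798
  white: (423 − 353.25)² / 353.25 = 13.7723
χ² = 0.4248 + 4.6798 + 13.7723 = 18.8769 ≈ 18.877
Degrees of freedom = 3 − 1 = 2; critical value at α = 0.05 is 5.991.
Since 18.877 > 5.991, we reject the null hypothesis — the data do not fit the 1:2:1 ratio.

18.877; not consistent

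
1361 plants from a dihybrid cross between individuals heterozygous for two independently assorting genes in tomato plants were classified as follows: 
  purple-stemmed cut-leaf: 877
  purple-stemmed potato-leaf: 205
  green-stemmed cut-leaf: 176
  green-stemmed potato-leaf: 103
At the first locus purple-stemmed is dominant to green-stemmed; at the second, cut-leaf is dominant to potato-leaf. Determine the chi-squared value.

54.447

A dihybrid F₂ with independent assortment and complete dominance at both loci gives a 9:3:3:1 phenotypic ratio.
The 9:3:3:1 ratio has 16 parts, so with N = 1361 the expected counts are:
  purple-stemmed cut-leaf: 1361 × 9/16 = 765.5625
  purple-stemmed potato-leaf: 1361 × 3/16 = 255.1875
  green-stemmed cut-leaf: 1361 × 3/16 = 255.1875
  green-stemmed potato-leaf: 1361 × 1/16 = 85.0625
χ² = Σ (O − E)² / E
  purple-stemmed cut-leaf: (877 − 765.5625)² / 765.5625 = 16.2212
  purple-stemmed potato-leaf: (205 − 255.1875)² / 255.1875 = 9.8703
  green-stemmed cut-leaf: (176 − 255.1875)² / 255.1875 = 24.5728
  green-stemmed potato-leaf: (103 − 85.0625)² / 85.0625 = 3.7826
χ² = 16.2212 + 9.8703 + 24.5728 + 3.7826 = 54.4469 ≈ 54.447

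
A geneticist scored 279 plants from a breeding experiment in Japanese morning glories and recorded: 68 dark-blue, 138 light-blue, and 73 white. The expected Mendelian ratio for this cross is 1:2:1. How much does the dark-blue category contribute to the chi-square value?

0.044

Under the 1:2:1 hypothesis (Σ ratio = 4, N = 279):
  dark-blue: 279 × 1/4 = 69.75
  light-blue: 279 × 2/4 = 139.5
  white: 279 × 1/4 = 69.75
Contribution of dark-blue: (68 − 69.75)² / 69.75 = 0.0439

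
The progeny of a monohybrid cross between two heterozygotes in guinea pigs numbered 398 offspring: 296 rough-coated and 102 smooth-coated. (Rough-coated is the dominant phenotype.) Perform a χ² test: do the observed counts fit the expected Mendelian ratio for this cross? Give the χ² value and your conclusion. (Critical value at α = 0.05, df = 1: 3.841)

For a monohybrid cross between heterozygotes with complete dominance, the expected phenotypic ratio is 3:1.
Expected counts for N = 398 under a 3:1 ratio (total parts = 4):
  rough-coated: 398 × 3/4 = 298.5
  smooth-coated: 398 × 1/4 = 99.5
χ² = Σ (O − E)² / E
  rough-coated: (296 − 298.5)² / 298.5 = 0.0209
  smooth-coated: (102 − 99.5)² / 99.5 = 0.0628
χ² = 0.0209 + 0.0628 = 0.0837 ≈ 0.084
Degrees of freedom = 2 − 1 = 1; critical value at α = 0.05 is 3.841.
Since 0.084 < 3.841, we fail to reject the null hypothesis — the data are consistent with the 3:1 ratio.

0.084; consistent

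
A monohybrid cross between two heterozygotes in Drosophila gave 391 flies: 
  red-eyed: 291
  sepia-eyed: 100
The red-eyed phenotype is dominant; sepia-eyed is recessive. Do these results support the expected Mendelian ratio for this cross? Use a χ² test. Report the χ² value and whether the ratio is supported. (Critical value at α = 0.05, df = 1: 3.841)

For a monohybrid cross between heterozygotes with complete dominance, the expected phenotypic ratio is 3:1.
Expected counts for N = 391 under a 3:1 ratio (total parts = 4):
  red-eyed: 391 × 3/4 = 293.25
  sepia-eyed: 391 × 1/4 = 97.75
χ² = Σ (O − E)² / E
  red-eyed: (291 − 293.25)² / 293.25 = 0.0173
  sepia-eyed: (100 − 97.75)² / 97.75 = 0.0518
χ² = 0.0173 + 0.0518 = 0.0691 ≈ 0.069
Degrees of freedom = 2 − 1 = 1; critical value at α = 0.05 is 3.841.
Since 0.069 < 3.841, we fail to reject the null hypothesis — the data are consistent with the 3:1 ratio.

0.069; consistent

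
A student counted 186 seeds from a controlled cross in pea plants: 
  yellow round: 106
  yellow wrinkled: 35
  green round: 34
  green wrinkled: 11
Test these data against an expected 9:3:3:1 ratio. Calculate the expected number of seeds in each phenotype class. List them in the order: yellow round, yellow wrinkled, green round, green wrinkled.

104.625, 34.875, 34.875, 11.625

The 9:3:3:1 ratio has 16 parts, so with N = 186 the expected counts are:
  yellow round: 186 × 9/16 = 104.625
  yellow wrinkled: 186 × 3/16 = 34.875
  green round: 186 × 3/16 = 34.875
  green wrinkled: 186 × 1/16 = 11.625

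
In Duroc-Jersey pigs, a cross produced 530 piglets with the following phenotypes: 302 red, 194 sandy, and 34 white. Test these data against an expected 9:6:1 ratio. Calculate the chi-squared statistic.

Expected counts for N = 530 under a 9:6:1 ratio (total parts = 16):
  red: 530 × 9/16 = 298.125
  sandy: 530 × 6/16 = 198.75
  white: 530 × 1/16 = 33.125
χ² = Σ (O − E)² / E
  red: (302 − 298.125)² / 298.125 = 0.0504
  sandy: (194 − 198.75)² / 198.75 = 0.1135
  white: (34 − 33.125)² / 33.125 = 0.0231
χ² = 0.0504 + 0.1135 + 0.0231 = 0.187

0.187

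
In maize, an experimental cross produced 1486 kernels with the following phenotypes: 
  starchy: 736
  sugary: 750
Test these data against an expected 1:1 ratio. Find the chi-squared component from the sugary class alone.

0.066

Under the 1:1 hypothesis (Σ ratio = 2, N = 1486):
  starchy: 1486 × 1/2 = 743
  sugary: 1486 × 1/2 = 743
Contribution of sugary: (750 − 743)² / 743 = 0.0659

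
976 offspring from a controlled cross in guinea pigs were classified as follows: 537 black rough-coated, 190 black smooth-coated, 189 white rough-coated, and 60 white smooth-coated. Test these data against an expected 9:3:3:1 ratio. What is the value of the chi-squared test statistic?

The 9:3:3:1 ratio has 16 parts, so with N = 976 the expected counts are:
  black rough-coated: 976 × 9/16 = 549
  black smooth-coated: 976 × 3/16 = 183
  white rough-coated: 976 × 3/16 = 183
  white smooth-coated: 976 × 1/16 = 61
χ² = Σ (O − E)² / E
  black rough-coated: (537 − 549)² / 549 = 0.2623
  black smooth-coated: (190 − 183)² / 183 = 0.2678
  white rough-coated: (189 − 183)² / 183 = 0.1967
  white smooth-coated: (60 − 61)² / 61 = 0.0164
χ² = 0.2623 + 0.2678 + 0.1967 + 0.0164 = 0.7432 ≈ 0.743

0.743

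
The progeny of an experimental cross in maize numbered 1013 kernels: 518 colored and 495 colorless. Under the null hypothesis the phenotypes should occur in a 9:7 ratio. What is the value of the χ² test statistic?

10.769

The 9:7 ratio has 16 parts, so with N = 1013 the expected counts are:
  colored: 1013 × 9/16 = 569.8125
  colorless: 1013 × 7/16 = 443.1875
χ² = Σ (O − E)² / E
  colored: (518 − 569.8125)² / 569.8125 = 4.7113
  colorless: (495 − 443.1875)² / 443.1875 = 6.0573
χ² = 4.7113 + 6.0573 = 10.7686 ≈ 10.769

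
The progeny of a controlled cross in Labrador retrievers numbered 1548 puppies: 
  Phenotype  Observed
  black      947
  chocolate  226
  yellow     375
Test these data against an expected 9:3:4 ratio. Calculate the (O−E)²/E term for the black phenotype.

6.677

Under the 9:3:4 hypothesis (Σ ratio = 16, N = 1548):
  black: 1548 × 9/16 = 870.75
  chocolate: 1548 × 3/16 = 290.25
  yellow: 1548 × 4/16 = 387
Contribution of black: (947 − 870.75)² / 870.75 = 6.6771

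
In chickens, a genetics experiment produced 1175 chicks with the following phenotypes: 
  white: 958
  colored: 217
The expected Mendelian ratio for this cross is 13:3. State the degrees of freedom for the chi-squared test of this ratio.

1

A goodness-of-fit test with 2 phenotype classes has df = 2 − 1 = 1.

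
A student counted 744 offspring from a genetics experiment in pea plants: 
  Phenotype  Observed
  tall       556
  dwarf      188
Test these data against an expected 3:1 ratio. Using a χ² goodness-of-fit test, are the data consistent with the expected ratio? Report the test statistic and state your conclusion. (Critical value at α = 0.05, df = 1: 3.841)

The 3:1 ratio has 4 parts, so with N = 744 the expected counts are:
  tall: 744 × 3/4 = 558
  dwarf: 744 × 1/4 = 186
χ² = Σ (O − E)² / E
  tall: (556 − 558)² / 558 = 0.0072
  dwarf: (188 − 186)² / 186 = 0.0215
χ² = 0.0072 + 0.0215 = 0.0287 ≈ 0.029
Degrees of freedom = 2 − 1 = 1; critical value at α = 0.05 is 3.841.
Since 0.029 < 3.841, we fail to reject the null hypothesis — the data are consistent with the 3:1 ratio.

0.029; consistent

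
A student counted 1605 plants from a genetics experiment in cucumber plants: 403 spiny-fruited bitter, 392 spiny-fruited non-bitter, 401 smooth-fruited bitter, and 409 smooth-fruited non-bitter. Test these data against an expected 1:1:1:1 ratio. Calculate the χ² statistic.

The 1:1:1:1 ratio has 4 parts, so with N = 1605 the expected counts are:
  spiny-fruited bitter: 1605 × 1/4 = 401.25
  spiny-fruited non-bitter: 1605 × 1/4 = 401.25
  smooth-fruited bitter: 1605 × 1/4 = 401.25
  smooth-fruited non-bitter: 1605 × 1/4 = 401.25
χ² = Σ (O − E)² / E
  spiny-fruited bitter: (403 − 401.25)² / 401.25 = 0.0076
  spiny-fruited non-bitter: (392 − 401.25)² / 401.25 = 0.2132
  smooth-fruited bitter: (401 − 401.25)² / 401.25 = 0.0002
  smooth-fruited non-bitter: (409 − 401.25)² / 401.25 = 0.1497
χ² = 0.0076 + 0.2132 + 0.0002 + 0.1497 = 0.3707 ≈ 0.371

0.371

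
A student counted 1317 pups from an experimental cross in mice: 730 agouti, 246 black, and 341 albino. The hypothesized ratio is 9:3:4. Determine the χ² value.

0.581

Under the 9:3:4 hypothesis (Σ ratio = 16, N = 1317):
  agouti: 1317 × 9/16 = 740.8125
  black: 1317 × 3/16 = 246.9375
  albino: 1317 × 4/16 = 329.25
χ² = Σ (O − E)² / E
  agouti: (730 − 740.8125)² / 740.8125 = 0.1578
  black: (246 − 246.9375)² / 246.9375 = 0.0036
  albino: (341 − 329.25)² / 329.25 = 0.4193
χ² = 0.1578 + 0.0036 + 0.4193 = 0.5807 ≈ 0.581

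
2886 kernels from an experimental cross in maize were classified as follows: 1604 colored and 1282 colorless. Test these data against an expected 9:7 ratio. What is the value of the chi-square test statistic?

0.529

Under the 9:7 hypothesis (Σ ratio = 16, N = 2886):
  colored: 2886 × 9/16 = 1623.375
  colorless: 2886 × 7/16 = 1262.625
χ² = Σ (O − E)² / E
  colored: (1604 − 1623.375)² / 1623.375 = 0.2312
  colorless: (1282 − 1262.625)² / 1262.625 = 0.2973
χ² = 0.2312 + 0.2973 = 0.5285 ≈ 0.529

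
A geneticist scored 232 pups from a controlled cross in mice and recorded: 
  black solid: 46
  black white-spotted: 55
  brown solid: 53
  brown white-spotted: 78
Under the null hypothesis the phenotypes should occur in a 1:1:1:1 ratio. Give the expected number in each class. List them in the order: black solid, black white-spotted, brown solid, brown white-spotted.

Under the 1:1:1:1 hypothesis (Σ ratio = 4, N = 232):
  black solid: 232 × 1/4 = 58
  black white-spotted: 232 × 1/4 = 58
  brown solid: 232 × 1/4 = 58
  brown white-spotted: 232 × 1/4 = 58

58, 58, 58, 58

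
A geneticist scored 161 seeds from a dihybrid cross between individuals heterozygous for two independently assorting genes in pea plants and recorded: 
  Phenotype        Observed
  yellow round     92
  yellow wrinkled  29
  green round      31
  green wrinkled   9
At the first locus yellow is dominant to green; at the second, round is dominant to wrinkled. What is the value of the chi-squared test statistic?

A dihybrid F₂ with independent assortment and complete dominance at both loci gives a 9:3:3:1 phenotypic ratio.
Total ratio parts = 16. Expected numbers out of 161:
  yellow round: 161 × 9/16 = 90.5625
  yellow wrinkled: 161 × 3/16 = 30.1875
  green round: 161 × 3/16 = 30.1875
  green wrinkled: 161 × 1/16 = 10.0625
χ² = Σ (O − E)² / E
  yellow round: (92 − 90.5625)² / 90.5625 = 0.0228
  yellow wrinkled: (29 − 30.1875)² / 30.1875 = 0.0467
  green round: (31 − 30.1875)² / 30.1875 = 0.0219
  green wrinkled: (9 − 10.0625)² / 10.0625 = 0.1122
χ² = 0.0228 + 0.0467 + 0.0219 + 0.1122 = 0.2036 ≈ 0.204

0.204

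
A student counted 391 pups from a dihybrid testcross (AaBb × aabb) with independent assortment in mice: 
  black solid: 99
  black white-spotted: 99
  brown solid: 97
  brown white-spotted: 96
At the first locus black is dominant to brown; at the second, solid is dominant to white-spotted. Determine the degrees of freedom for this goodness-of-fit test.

3

A dihybrid testcross with independent assortment gives a 1:1:1:1 ratio.
A goodness-of-fit test with 4 phenotype classes has df = 4 − 1 = 3.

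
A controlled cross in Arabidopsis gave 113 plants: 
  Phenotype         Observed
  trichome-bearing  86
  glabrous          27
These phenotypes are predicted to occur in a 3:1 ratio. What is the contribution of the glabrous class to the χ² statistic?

0.055

Expected counts for N = 113 under a 3:1 ratio (total parts = 4):
  trichome-bearing: 113 × 3/4 = 84.75
  glabrous: 113 × 1/4 = 28.25
Contribution of glabrous: (27 − 28.25)² / 28.25 = 0.0553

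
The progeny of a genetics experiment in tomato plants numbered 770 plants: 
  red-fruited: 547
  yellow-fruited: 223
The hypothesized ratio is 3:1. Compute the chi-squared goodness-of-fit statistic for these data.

The 3:1 ratio has 4 parts, so with N = 770 the expected counts are:
  red-fruited: 770 × 3/4 = 577.5
  yellow-fruited: 770 × 1/4 = 192.5
χ² = Σ (O − E)² / E
  red-fruited: (547 − 577.5)² / 577.5 = 1.6108
  yellow-fruited: (223 − 192.5)² / 192.5 = 4.8325
χ² = 1.6108 + 4.8325 = 6.4433 ≈ 6.443

6.443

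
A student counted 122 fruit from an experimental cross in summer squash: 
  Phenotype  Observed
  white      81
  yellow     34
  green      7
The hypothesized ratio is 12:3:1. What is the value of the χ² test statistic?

Expected counts for N = 122 under a 12:3:1 ratio (total parts = 16):
  white: 122 × 12/16 = 91.5
  yellow: 122 × 3/16 = 22.875
  green: 122 × 1/16 = 7.625
χ² = Σ (O − E)² / E
  white: (81 − 91.5)² / 91.5 = 1.2049
  yellow: (34 − 22.875)² / 22.875 = 5.4105
  green: (7 − 7.625)² / 7.625 = 0.0512
χ² = 1.2049 + 5.4105 + 0.0512 = 6.6666 ≈ 6.667

6.667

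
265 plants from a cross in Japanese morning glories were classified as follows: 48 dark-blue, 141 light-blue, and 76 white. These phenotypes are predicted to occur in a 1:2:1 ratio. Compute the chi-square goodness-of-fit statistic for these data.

Under the 1:2:1 hypothesis (Σ ratio = 4, N = 265):
  dark-blue: 265 × 1/4 = 66.25
  light-blue: 265 × 2/4 = 132.5
  white: 265 × 1/4 = 66.25
χ² = Σ (O − E)² / E
  dark-blue: (48 − 66.25)² / 66.25 = 5.0274
  light-blue: (141 − 132.5)² / 132.5 = 0.5453
  white: (76 − 66.25)² / 66.25 = 1.4349
χ² = 5.0274 + 0.5453 + 1.4349 = 7.0076 ≈ 7.008

7.008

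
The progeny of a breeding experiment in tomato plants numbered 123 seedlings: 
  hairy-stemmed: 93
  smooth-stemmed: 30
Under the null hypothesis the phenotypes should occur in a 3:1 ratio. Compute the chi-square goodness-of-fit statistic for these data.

0.024

Expected counts for N = 123 under a 3:1 ratio (total parts = 4):
  hairy-stemmed: 123 × 3/4 = 92.25
  smooth-stemmed: 123 × 1/4 = 30.75
χ² = Σ (O − E)² / E
  hairy-stemmed: (93 − 92.25)² / 92.25 = 0.0061
  smooth-stemmed: (30 − 30.75)² / 30.75 = 0.0183
χ² = 0.0061 + 0.0183 = 0.0244 ≈ 0.024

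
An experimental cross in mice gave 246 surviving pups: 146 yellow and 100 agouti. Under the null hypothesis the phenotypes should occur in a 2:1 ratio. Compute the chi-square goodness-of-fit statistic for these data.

Total ratio parts = 3. Expected numbers out of 246:
  yellow: 246 × 2/3 = 164
  agouti: 246 × 1/3 = 82
χ² = Σ (O − E)² / E
  yellow: (146 − 164)² / 164 = 1.9756
  agouti: (100 − 82)² / 82 = 3.9512
χ² = 1.9756 + 3.9512 = 5.9268 ≈ 5.927

5.927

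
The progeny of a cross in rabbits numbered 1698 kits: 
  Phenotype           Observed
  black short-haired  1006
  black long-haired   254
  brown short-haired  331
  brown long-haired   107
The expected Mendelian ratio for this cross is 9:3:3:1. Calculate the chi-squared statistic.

Expected counts for N = 1698 under a 9:3:3:1 ratio (total parts = 16):
  black short-haired: 1698 × 9/16 = 955.125
  black long-haired: 1698 × 3/16 = 318.375
  brown short-haired: 1698 × 3/16 = 318.375
  brown long-haired: 1698 × 1/16 = 106.125
χ² = Σ (O − E)² / E
  black short-haired: (1006 − 955.125)² / 955.125 = 2.7099
  black long-haired: (254 − 318.375)² / 318.375 = 13.0165
  brown short-haired: (331 − 318.375)² / 318.375 = 0.5006
  brown long-haired: (107 − 106.125)² / 106.125 = 0.0072
χ² = 2.7099 + 13.0165 + 0.5006 + 0.0072 = 16.2342 ≈ 16.234

16.234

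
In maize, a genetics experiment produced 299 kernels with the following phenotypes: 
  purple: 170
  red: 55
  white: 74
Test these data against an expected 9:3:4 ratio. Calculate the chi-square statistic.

Expected counts for N = 299 under a 9:3:4 ratio (total parts = 16):
  purple: 299 × 9/16 = 168.1875
  red: 299 × 3/16 = 56.0625
  white: 299 × 4/16 = 74.75
χ² = Σ (O − E)² / E
  purple: (170 − 168.1875)² / 168.1875 = 0.0195
  red: (55 − 56.0625)² / 56.0625 = 0.0201
  white: (74 − 74.75)² / 74.75 = 0.0075
χ² = 0.0195 + 0.0201 + 0.0075 = 0.0471 ≈ 0.047

0.047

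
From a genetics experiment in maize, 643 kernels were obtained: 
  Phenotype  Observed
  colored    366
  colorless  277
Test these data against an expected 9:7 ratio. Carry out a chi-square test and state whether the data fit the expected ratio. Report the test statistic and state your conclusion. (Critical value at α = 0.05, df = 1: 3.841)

0.118; consistent

The 9:7 ratio has 16 parts, so with N = 643 the expected counts are:
  colored: 643 × 9/16 = 361.6875
  colorless: 643 × 7/16 = 281.3125
χ² = Σ (O − E)² / E
  colored: (366 − 361.6875)² / 361.6875 = 0.0514
  colorless: (277 − 281.3125)² / 281.3125 = 0.0661
χ² = 0.0514 + 0.0661 = 0.1175 ≈ 0.118
Degrees of freedom = 2 − 1 = 1; critical value at α = 0.05 is 3.841.
Since 0.118 < 3.841, we fail to reject the null hypothesis — the data are consistent with the 9:7 ratio.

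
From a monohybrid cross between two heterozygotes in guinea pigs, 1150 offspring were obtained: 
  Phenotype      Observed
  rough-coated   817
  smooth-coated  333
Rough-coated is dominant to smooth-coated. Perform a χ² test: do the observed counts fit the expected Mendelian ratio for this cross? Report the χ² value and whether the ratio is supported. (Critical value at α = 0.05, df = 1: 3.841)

For a monohybrid cross between heterozygotes with complete dominance, the expected phenotypic ratio is 3:1.
Total ratio parts = 4. Expected numbers out of 1150:
  rough-coated: 1150 × 3/4 = 862.5
  smooth-coated: 1150 × 1/4 = 287.5
χ² = Σ (O − E)² / E
  rough-coated: (817 − 862.5)² / 862.5 = 2.4003
  smooth-coated: (333 − 287.5)² / 287.5 = 7.2009
χ² = 2.4003 + 7.2009 = 9.6012 ≈ 9.601
Degrees of freedom = 2 − 1 = 1; critical value at α = 0.05 is 3.841.
Since 9.601 > 3.841, we reject the null hypothesis — the data do not fit the 3:1 ratio.

9.601; not consistent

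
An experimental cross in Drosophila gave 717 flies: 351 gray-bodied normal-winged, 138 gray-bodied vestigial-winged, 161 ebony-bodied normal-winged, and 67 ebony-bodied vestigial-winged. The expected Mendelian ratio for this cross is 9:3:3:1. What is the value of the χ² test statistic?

The 9:3:3:1 ratio has 16 parts, so with N = 717 the expected counts are:
  gray-bodied normal-winged: 717 × 9/16 = 403.3125
  gray-bodied vestigial-winged: 717 × 3/16 = 134.4375
  ebony-bodied normal-winged: 717 × 3/16 = 134.4375
  ebony-bodied vestigial-winged: 717 × 1/16 = 44.8125
χ² = Σ (O − E)² / E
  gray-bodied normal-winged: (351 − 403.3125)² / 403.3125 = 6.7853
  gray-bodied vestigial-winged: (138 − 134.4375)² / 134.4375 = 0.0944
  ebony-bodied normal-winged: (161 − 134.4375)² / 134.4375 = 5.2483
  ebony-bodied vestigial-winged: (67 − 44.8125)² / 44.8125 = 10.9854
χ² = 6.7853 + 0.0944 + 5.2483 + 10.9854 = 23.1134 ≈ 23.113

23.113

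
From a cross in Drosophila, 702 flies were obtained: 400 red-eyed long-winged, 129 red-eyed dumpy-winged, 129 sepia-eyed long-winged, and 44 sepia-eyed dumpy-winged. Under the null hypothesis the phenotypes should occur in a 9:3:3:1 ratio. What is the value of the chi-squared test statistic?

Total ratio parts = 16. Expected numbers out of 702:
  red-eyed long-winged: 702 × 9/16 = 394.875
  red-eyed dumpy-winged: 702 × 3/16 = 131.625
  sepia-eyed long-winged: 702 × 3/16 = 131.625
  sepia-eyed dumpy-winged: 702 × 1/16 = 43.875
χ² = Σ (O − E)² / E
  red-eyed long-winged: (400 − 394.875)² / 394.875 = 0.0665
  red-eyed dumpy-winged: (129 − 131.625)² / 131.625 = 0.0524
  sepia-eyed long-winged: (129 − 131.625)² / 131.625 = 0.0524
  sepia-eyed dumpy-winged: (44 − 43.875)² / 43.875 = 0.0004
χ² = 0.0665 + 0.0524 + 0.0524 + 0.0004 = 0.1717 ≈ 0.172

0.172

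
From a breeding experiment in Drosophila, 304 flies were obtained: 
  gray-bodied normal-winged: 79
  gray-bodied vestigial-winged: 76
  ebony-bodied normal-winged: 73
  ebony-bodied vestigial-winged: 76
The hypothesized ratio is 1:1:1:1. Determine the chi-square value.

0.237

Under the 1:1:1:1 hypothesis (Σ ratio = 4, N = 304):
  gray-bodied normal-winged: 304 × 1/4 = 76
  gray-bodied vestigial-winged: 304 × 1/4 = 76
  ebony-bodied normal-winged: 304 × 1/4 = 76
  ebony-bodied vestigial-winged: 304 × 1/4 = 76
χ² = Σ (O − E)² / E
  gray-bodied normal-winged: (79 − 76)² / 76 = 0.1184
  gray-bodied vestigial-winged: (76 − 76)² / 76 = 0.0000
  ebony-bodied normal-winged: (73 − 76)² / 76 = 0.1184
  ebony-bodied vestigial-winged: (76 − 76)² / 76 = 0.0000
χ² = 0.1184 + 0.0000 + 0.1184 + 0.0000 = 0.2368 ≈ 0.237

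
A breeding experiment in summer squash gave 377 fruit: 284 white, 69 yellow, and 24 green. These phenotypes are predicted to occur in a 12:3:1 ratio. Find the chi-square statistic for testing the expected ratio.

0.054

Under the 12:3:1 hypothesis (Σ ratio = 16, N = 377):
  white: 377 × 12/16 = 282.75
  yellow: 377 × 3/16 = 70.6875
  green: 377 × 1/16 = 23.5625
χ² = Σ (O − E)² / E
  white: (284 − 282.75)² / 282.75 = 0.0055
  yellow: (69 − 70.6875)² / 70.6875 = 0.0403
  green: (24 − 23.5625)² / 23.5625 = 0.0081
χ² = 0.0055 + 0.0403 + 0.0081 = 0.0539 ≈ 0.054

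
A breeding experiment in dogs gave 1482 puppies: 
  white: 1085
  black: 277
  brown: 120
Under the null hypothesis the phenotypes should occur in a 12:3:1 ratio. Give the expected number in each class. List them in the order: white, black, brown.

The 12:3:1 ratio has 16 parts, so with N = 1482 the expected counts are:
  white: 1482 × 12/16 = 1111.5
  black: 1482 × 3/16 = 277.875
  brown: 1482 × 1/16 = 92.625

1111.5, 277.875, 92.625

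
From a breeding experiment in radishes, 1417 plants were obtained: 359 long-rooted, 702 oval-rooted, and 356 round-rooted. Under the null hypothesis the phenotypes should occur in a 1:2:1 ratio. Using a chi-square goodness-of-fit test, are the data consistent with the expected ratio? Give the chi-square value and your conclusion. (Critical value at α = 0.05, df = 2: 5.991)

Total ratio parts = 4. Expected numbers out of 1417:
  long-rooted: 1417 × 1/4 = 354.25
  oval-rooted: 1417 × 2/4 = 708.5
  round-rooted: 1417 × 1/4 = 354.25
χ² = Σ (O − E)² / E
  long-rooted: (359 − 354.25)² / 354.25 = 0.0637
  oval-rooted: (702 − 708.5)² / 708.5 = 0.0596
  round-rooted: (356 − 354.25)² / 354.25 = 0.0086
χ² = 0.0637 + 0.0596 + 0.0086 = 0.1319 ≈ 0.132
Degrees of freedom = 3 − 1 = 2; critical value at α = 0.05 is 5.991.
Since 0.132 < 5.991, we fail to reject the null hypothesis — the data are consistent with the 1:2:1 ratio.

0.132; consistent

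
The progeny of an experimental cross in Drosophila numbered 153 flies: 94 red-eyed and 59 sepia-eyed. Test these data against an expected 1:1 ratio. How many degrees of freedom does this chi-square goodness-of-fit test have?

A goodness-of-fit test with 2 phenotype classes has df = 2 − 1 = 1.

1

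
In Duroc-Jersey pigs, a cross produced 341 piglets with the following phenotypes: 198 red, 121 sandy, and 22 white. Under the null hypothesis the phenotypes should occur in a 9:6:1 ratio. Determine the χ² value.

0.591

Under the 9:6:1 hypothesis (Σ ratio = 16, N = 341):
  red: 341 × 9/16 = 191.8125
  sandy: 341 × 6/16 = 127.875
  white: 341 × 1/16 = 21.3125
χ² = Σ (O − E)² / E
  red: (198 − 191.8125)² / 191.8125 = 0.1996
  sandy: (121 − 127.875)² / 127.875 = 0.3696
  white: (22 − 21.3125)² / 21.3125 = 0.0222
χ² = 0.1996 + 0.3696 + 0.0222 = 0.5914 ≈ 0.591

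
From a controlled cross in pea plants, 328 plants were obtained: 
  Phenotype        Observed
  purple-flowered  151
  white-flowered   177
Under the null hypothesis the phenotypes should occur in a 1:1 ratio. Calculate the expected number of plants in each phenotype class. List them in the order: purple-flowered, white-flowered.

164, 164

Expected counts for N = 328 under a 1:1 ratio (total parts = 2):
  purple-flowered: 328 × 1/2 = 164
  white-flowered: 328 × 1/2 = 164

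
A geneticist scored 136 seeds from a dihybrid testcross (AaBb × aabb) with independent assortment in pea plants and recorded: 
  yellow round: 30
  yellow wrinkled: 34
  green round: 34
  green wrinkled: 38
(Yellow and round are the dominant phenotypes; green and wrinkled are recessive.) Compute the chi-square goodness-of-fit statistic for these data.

A dihybrid testcross with independent assortment gives a 1:1:1:1 ratio.
The 1:1:1:1 ratio has 4 parts, so with N = 136 the expected counts are:
  yellow round: 136 × 1/4 = 34
  yellow wrinkled: 136 × 1/4 = 34
  green round: 136 × 1/4 = 34
  green wrinkled: 136 × 1/4 = 34
χ² = Σ (O − E)² / E
  yellow round: (30 − 34)² / 34 = 0.4706
  yellow wrinkled: (34 − 34)² / 34 = 0.0000
  green round: (34 − 34)² / 34 = 0.0000
  green wrinkled: (38 − 34)² / 34 = 0.4706
χ² = 0.4706 + 0.0000 + 0.0000 + 0.4706 = 0.9412 ≈ 0.941

0.941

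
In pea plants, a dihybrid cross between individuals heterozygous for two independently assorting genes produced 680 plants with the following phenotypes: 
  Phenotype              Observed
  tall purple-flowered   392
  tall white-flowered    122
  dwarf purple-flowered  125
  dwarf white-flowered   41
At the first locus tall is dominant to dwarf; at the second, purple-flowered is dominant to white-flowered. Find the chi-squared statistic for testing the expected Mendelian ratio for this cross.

0.575

A dihybrid F₂ with independent assortment and complete dominance at both loci gives a 9:3:3:1 phenotypic ratio.
Total ratio parts = 16. Expected numbers out of 680:
  tall purple-flowered: 680 × 9/16 = 382.5
  tall white-flowered: 680 × 3/16 = 127.5
  dwarf purple-flowered: 680 × 3/16 = 127.5
  dwarf white-flowered: 680 × 1/16 = 42.5
χ² = Σ (O − E)² / E
  tall purple-flowered: (392 − 382.5)² / 382.5 = 0.2359
  tall white-flowered: (122 − 127.5)² / 127.5 = 0.2373
  dwarf purple-flowered: (125 − 127.5)² / 127.5 = 0.0490
  dwarf white-flowered: (41 − 42.5)² / 42.5 = 0.0529
χ² = 0.2359 + 0.2373 + 0.0490 + 0.0529 = 0.5751 ≈ 0.575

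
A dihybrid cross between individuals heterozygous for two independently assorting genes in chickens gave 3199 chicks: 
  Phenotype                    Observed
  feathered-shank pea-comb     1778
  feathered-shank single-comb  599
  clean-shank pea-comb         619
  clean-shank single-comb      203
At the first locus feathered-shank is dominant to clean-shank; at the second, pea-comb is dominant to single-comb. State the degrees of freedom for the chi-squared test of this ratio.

A dihybrid F₂ with independent assortment and complete dominance at both loci gives a 9:3:3:1 phenotypic ratio.
A goodness-of-fit test with 4 phenotype classes has df = 4 − 1 = 3.

3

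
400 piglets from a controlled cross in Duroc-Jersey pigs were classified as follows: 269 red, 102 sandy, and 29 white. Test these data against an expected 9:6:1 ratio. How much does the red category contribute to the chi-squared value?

The 9:6:1 ratio has 16 parts, so with N = 400 the expected counts are:
  red: 400 × 9/16 = 225
  sandy: 400 × 6/16 = 150
  white: 400 × 1/16 = 25
Contribution of red: (269 − 225)² / 225 = 8.6044

8.604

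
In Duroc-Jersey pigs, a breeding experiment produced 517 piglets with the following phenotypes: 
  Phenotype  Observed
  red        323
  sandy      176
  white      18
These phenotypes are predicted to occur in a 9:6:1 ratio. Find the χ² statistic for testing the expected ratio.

11.550

Total ratio parts = 16. Expected numbers out of 517:
  red: 517 × 9/16 = 290.8125
  sandy: 517 × 6/16 = 193.875
  white: 517 × 1/16 = 32.3125
χ² = Σ (O − E)² / E
  red: (323 − 290.8125)² / 290.8125 = 3.5626
  sandy: (176 − 193.875)² / 193.875 = 1.6480
  white: (18 − 32.3125)² / 32.3125 = 6.3396
χ² = 3.5626 + 1.6480 + 6.3396 = 11.5502 ≈ 11.550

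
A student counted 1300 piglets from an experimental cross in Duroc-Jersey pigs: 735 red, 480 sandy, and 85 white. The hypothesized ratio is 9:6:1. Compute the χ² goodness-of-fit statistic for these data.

Expected counts for N = 1300 under a 9:6:1 ratio (total parts = 16):
  red: 1300 × 9/16 = 731.25
  sandy: 1300 × 6/16 = 487.5
  white: 1300 × 1/16 = 81.25
χ² = Σ (O − E)² / E
  red: (735 − 731.25)² / 731.25 = 0.0192
  sandy: (480 − 487.5)² / 487.5 = 0.1154
  white: (85 − 81.25)² / 81.25 = 0.1731
χ² = 0.0192 + 0.1154 + 0.1731 = 0.3077 ≈ 0.308

0.308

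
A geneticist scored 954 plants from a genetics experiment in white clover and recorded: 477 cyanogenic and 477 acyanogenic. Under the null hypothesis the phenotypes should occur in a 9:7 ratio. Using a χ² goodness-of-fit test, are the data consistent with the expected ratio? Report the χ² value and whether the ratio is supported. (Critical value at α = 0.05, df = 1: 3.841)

15.143; not consistent

Under the 9:7 hypothesis (Σ ratio = 16, N = 954):
  cyanogenic: 954 × 9/16 = 536.625
  acyanogenic: 954 × 7/16 = 417.375
χ² = Σ (O − E)² / E
  cyanogenic: (477 − 536.625)² / 536.625 = 6.6250
  acyanogenic: (477 − 417.375)² / 417.375 = 8.5179
χ² = 6.6250 + 8.5179 = 15.1429 ≈ 15.143
Degrees of freedom = 2 − 1 = 1; critical value at α = 0.05 is 3.841.
Since 15.143 > 3.841, we reject the null hypothesis — the data do not fit the 9:7 ratio.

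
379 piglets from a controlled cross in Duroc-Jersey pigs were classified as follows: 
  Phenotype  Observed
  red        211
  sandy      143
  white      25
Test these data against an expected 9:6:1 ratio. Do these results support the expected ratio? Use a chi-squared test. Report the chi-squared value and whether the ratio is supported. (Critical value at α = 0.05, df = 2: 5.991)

Under the 9:6:1 hypothesis (Σ ratio = 16, N = 379):
  red: 379 × 9/16 = 213.1875
  sandy: 379 × 6/16 = 142.125
  white: 379 × 1/16 = 23.6875
χ² = Σ (O − E)² / E
  red: (211 − 213.1875)² / 213.1875 = 0.0224
  sandy: (143 − 142.125)² / 142.125 = 0.0054
  white: (25 − 23.6875)² / 23.6875 = 0.0727
χ² = 0.0224 + 0.0054 + 0.0727 = 0.1005 ≈ 0.101
Degrees of freedom = 3 − 1 = 2; critical value at α = 0.05 is 5.991.
Since 0.101 < 5.991, we fail to reject the null hypothesis — the data are consistent with the 9:6:1 ratio.

0.101; consistent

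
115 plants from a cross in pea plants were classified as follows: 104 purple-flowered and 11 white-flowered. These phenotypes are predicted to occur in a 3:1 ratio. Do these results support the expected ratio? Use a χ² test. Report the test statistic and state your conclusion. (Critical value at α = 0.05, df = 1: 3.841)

Total ratio parts = 4. Expected numbers out of 115:
  purple-flowered: 115 × 3/4 = 86.25
  white-flowered: 115 × 1/4 = 28.75
χ² = Σ (O − E)² / E
  purple-flowered: (104 − 86.25)² / 86.25 = 3.6529
  white-flowered: (11 − 28.75)² / 28.75 = 10.9587
χ² = 3.6529 + 10.9587 = 14.6116 ≈ 14.612
Degrees of freedom = 2 − 1 = 1; critical value at α = 0.05 is 3.841.
Since 14.612 > 3.841, we reject the null hypothesis — the data do not fit the 3:1 ratio.

14.612; not consistent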